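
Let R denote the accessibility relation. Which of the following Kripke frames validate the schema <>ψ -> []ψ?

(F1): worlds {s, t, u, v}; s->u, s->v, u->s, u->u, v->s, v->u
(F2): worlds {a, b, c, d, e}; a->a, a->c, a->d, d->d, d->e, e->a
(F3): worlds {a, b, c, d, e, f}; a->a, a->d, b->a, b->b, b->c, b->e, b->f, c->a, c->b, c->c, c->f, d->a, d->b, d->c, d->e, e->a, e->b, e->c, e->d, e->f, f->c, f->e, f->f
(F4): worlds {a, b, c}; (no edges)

The schema corresponds to partial functionality: forall x forall y forall z (Rxy & Rxz -> y = z).
(F1): fails — s sees both u and v.
(F2): fails — a sees both a and c.
(F3): fails — a sees both a and d.
(F4): ✓.
Valid on: (F4).

(F4)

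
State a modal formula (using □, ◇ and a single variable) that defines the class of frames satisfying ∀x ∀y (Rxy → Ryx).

r → □◇r

This is symmetry; the standard corresponding axiom is B: r → □◇r.
Suppose r→□◇r is valid. Take Rxy and set V(r)={x}. Then r at x, so □◇r at x, so ◇r at y, so some z with Ryz has r; z=x, i.e. Ryx.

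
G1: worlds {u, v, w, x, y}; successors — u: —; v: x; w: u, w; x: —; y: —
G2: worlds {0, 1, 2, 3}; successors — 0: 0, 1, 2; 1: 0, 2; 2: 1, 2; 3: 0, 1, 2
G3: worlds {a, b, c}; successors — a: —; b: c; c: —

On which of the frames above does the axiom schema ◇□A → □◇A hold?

G2

This is the axiom for convergence; its first-order frame correspondent is ∀x ∀y ∀z (Rxy ∧ Rxz → ∃w (Ryw ∧ Rzw)).
G1: fails — Rvx and Rvx but x and x have no common successor.
G2: condition met.
G3: fails — Rbc and Rbc but c and c have no common successor.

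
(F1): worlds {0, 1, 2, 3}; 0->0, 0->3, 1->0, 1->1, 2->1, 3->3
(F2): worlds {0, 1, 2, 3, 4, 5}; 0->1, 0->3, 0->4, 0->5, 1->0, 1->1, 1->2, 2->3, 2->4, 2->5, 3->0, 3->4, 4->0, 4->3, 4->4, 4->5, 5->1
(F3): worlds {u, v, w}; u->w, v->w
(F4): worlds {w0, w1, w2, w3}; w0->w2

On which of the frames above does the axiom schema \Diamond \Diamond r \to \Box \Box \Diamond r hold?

Frame correspondent (Sahlqvist): \forall x \forall y \forall z ((x R^2 y \wedge x R^2 z) \to \exists w (y = w \wedge zRw)) — i.e. a generalized confluence (Geach) condition.
(F1): fails — 0R²0, 0R²3 but no w with 0=w and 3Rw.
(F2): fails — 0R²0, 0R²0 but no w with 0=w and 0Rw.
(F3): ✓.
(F4): ✓.

(F3), (F4)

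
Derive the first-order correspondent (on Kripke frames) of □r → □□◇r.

This is a Sahlqvist (Geach-type) schema ◇^0□^1r → □^2◇^1r.
Minimal-valuation argument: fix x; take any y with xR^0y and any z with xR^2z. Set V(r) to the set of worlds R-reachable from y in exactly 1 step. Then □^1r holds at y, so the antecedent holds at x; validity forces ◇^1r at z, giving a w with zR^1w and yR^1w.
First-order correspondent: ∀x ∀z (xR²z → ∃w (xRw ∧ zRw)).

∀x ∀z (xR²z → ∃w (xRw ∧ zRw))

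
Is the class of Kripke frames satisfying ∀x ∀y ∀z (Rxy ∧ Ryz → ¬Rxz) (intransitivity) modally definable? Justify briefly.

If a class were modally definable it would be closed under surjective bounded morphisms (Goldblatt–Thomason).
The 5-cycle (worlds w0,w1,w2,w3,w4 with w0→w1→w2→w3→w4→w0) is intransitive. Mapping every world to a single reflexive point • is a surjective bounded morphism; the reflexive point is not intransitive (R••∧R•• but R••).
So no modal formula (or set of formulas) defines exactly the intransitive frames.

Not modally definable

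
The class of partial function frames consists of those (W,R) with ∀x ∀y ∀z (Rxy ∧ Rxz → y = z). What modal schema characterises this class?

◇s → □s

This is partial functionality; the standard corresponding axiom is CD: ◇s → □s.
Suppose ◇s→□s is valid. Take Rxy, Rxz and set V(s)={y}. Then ◇s at x, so □s at x, so s at z, i.e. z=y.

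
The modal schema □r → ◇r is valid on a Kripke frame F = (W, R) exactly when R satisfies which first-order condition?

Suppose □r→◇r is valid. At any x set V(r)=W. Then □r at x, so ◇r at x, so x has a successor.
Conversely, any frame satisfying ∀x ∃y Rxy validates the schema.
So the correspondent is seriality.

seriality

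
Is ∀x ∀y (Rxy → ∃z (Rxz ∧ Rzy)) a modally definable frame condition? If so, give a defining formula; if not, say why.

The condition is density. A defining modal formula is □□r → □r.
Suppose □□r→□r is valid. Take Rxy and set V(r)={w : xR²w}. Then □□r at x, so □r at x, so r at y, i.e. ∃z(Rxz∧Rzy).

Definable; □□r → □r defines it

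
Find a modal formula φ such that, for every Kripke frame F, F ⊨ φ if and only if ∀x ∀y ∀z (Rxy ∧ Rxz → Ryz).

◇q → □◇q

This is the Euclidean property; the standard corresponding axiom is 5: ◇q → □◇q.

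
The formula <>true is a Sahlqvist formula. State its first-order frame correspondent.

Seriality

This is a form of the D axiom.
It corresponds to seriality: forall x exists y Rxy.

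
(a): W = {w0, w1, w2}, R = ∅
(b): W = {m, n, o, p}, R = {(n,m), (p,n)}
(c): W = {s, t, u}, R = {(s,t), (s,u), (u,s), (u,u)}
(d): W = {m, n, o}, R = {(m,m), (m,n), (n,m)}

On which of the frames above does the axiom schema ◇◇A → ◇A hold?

The schema corresponds to transitivity: ∀x ∀y ∀z (Rxy ∧ Ryz → Rxz).
(a): ✓.
(b): fails — Rpn and Rnm but not Rpm.
(c): fails — Rsu and Rus but not Rss.
(d): fails — Rnm and Rmn but not Rnn.
Valid on: (a).

(a)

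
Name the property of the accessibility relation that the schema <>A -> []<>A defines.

the Euclidean property: forall x forall y forall z (Rxy & Rxz -> Ryz)

Suppose ◇A→□◇A is valid. Take Rxy, Rxz and set V(A)={y}. Then ◇A at x, so □◇A at x, so ◇A at z, so some w with Rzw has A; w=y, i.e. Rzy. By symmetry of the argument, Ryz.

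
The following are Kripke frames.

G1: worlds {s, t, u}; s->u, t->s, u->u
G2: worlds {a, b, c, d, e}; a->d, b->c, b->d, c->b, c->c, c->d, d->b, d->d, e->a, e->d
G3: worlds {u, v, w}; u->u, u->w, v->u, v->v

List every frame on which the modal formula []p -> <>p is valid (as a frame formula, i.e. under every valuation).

G1, G2

Frame correspondent (Sahlqvist): forall x exists y Rxy — i.e. seriality.
G1: condition met.
G2: condition met.
G3: fails — world w has no successor.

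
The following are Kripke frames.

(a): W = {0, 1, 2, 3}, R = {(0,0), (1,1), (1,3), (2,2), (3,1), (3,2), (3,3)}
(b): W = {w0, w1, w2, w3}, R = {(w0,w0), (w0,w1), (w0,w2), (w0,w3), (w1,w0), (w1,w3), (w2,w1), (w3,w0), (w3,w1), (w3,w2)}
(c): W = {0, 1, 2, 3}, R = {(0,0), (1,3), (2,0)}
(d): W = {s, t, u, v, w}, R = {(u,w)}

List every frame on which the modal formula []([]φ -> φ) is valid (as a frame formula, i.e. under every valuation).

(a)

This is the axiom for shift-reflexivity; its first-order frame correspondent is forall x forall y (Rxy -> Ryy).
(a): ✓.
(b): fails — Rw3w1 but not Rw1w1.
(c): fails — R13 but not R33.
(d): fails — Ruw but not Rww.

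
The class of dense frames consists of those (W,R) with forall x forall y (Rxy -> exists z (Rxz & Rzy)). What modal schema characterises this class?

This is density; the standard corresponding axiom is C4: □□p → □p.
Suppose □□p→□p is valid. Take Rxy and set V(p)={w : xR²w}. Then □□p at x, so □p at x, so p at y, i.e. ∃z(Rxz∧Rzy).

□□p → □p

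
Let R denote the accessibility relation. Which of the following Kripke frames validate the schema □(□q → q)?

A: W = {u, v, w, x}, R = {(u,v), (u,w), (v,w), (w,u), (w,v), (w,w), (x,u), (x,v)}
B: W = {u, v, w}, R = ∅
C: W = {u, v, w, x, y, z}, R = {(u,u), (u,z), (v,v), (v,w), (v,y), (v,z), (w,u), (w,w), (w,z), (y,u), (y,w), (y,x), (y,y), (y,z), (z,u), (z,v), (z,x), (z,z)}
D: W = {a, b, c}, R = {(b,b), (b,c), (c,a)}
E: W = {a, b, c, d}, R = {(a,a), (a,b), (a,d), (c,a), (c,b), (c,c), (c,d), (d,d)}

Frame correspondent (Sahlqvist): ∀x ∀y (Rxy → Ryy) — i.e. shift-reflexivity.
A: fails — Ruv but not Rvv.
B: condition met.
C: fails — Ryx but not Rxx.
D: fails — Rca but not Raa.
E: fails — Rab but not Rbb.
Valid on: B.

B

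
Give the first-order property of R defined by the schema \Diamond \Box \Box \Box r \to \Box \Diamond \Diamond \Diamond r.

This is a Sahlqvist (Geach-type) schema ◇^1□^3r → □^1◇^3r.
First-order correspondent: \forall x \forall y \forall z ((xRy \wedge xRz) \to \exists w (y R^3 w \wedge z R^3 w)).

\forall x \forall y \forall z ((xRy \wedge xRz) \to \exists w (y R^3 w \wedge z R^3 w))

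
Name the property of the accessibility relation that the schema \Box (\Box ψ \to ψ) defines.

shift-reflexivity

This schema is the T□ axiom.
It corresponds to shift-reflexivity: \forall x \forall y (Rxy \to Ryy).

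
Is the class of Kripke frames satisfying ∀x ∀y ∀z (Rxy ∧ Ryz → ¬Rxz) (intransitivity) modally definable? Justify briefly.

If a class were modally definable it would be closed under surjective bounded morphisms (Goldblatt–Thomason).
The 5-cycle (worlds s,t,u,v,w with s→t→u→v→w→s) is intransitive. Mapping every world to a single reflexive point • is a surjective bounded morphism; the reflexive point is not intransitive (R••∧R•• but R••).
So the class is not modally definable.

No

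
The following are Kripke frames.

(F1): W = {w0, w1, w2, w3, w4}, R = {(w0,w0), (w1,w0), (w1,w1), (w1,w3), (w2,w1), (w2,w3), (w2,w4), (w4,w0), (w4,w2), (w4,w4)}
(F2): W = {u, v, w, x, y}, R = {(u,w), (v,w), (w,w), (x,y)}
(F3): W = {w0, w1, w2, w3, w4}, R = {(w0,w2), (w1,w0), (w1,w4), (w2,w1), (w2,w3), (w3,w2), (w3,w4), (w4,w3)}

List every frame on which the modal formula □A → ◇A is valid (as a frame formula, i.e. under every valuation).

(F3)

The schema corresponds to seriality: ∀x ∃y Rxy.
(F1): fails — world w3 has no successor.
(F2): fails — world y has no successor.
(F3): holds.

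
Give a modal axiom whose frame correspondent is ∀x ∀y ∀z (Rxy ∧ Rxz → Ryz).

This is the Euclidean property; the standard corresponding axiom is 5: ◇q → □◇q.
Suppose ◇q→□◇q is valid. Take Rxy, Rxz and set V(q)={y}. Then ◇q at x, so □◇q at x, so ◇q at z, so some w with Rzw has q; w=y, i.e. Rzy. By symmetry of the argument, Ryz.

◇q → □◇q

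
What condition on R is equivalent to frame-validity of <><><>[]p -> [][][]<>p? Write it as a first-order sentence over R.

forall x forall y forall z ((x R^3 y & x R^3 z) -> exists w (yRw & zRw))

This is a Sahlqvist (Geach-type) schema ◇^3□^1p → □^3◇^1p.
Minimal-valuation argument: fix x; take any y with xR^3y and any z with xR^3z. Set V(p) to the set of worlds R-reachable from y in exactly 1 step. Then □^1p holds at y, so the antecedent holds at x; validity forces ◇^1p at z, giving a w with zR^1w and yR^1w.
First-order correspondent: forall x forall y forall z ((x R^3 y & x R^3 z) -> exists w (yRw & zRw)).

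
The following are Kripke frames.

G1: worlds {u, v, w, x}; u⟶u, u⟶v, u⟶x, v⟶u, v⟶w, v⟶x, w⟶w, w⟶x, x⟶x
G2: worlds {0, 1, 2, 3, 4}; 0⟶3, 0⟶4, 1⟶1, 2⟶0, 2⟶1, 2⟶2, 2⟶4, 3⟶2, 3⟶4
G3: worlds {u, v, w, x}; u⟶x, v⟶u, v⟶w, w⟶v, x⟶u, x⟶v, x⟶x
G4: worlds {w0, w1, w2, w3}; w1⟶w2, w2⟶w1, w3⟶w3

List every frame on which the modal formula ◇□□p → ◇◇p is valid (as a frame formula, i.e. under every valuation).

The schema corresponds to a generalized confluence (Geach) condition: ∀x ∀y (xRy → ∃w (yR²w ∧ xR²w)).
G1: condition met.
G2: fails — 0R4 but no w with 4R²w and 0R²w.
G3: fails — vRw but no t with wR²t and vR²t.
G4: fails — w1Rw2 but no w with w2R²w and w1R²w.
Valid on: G1.

G1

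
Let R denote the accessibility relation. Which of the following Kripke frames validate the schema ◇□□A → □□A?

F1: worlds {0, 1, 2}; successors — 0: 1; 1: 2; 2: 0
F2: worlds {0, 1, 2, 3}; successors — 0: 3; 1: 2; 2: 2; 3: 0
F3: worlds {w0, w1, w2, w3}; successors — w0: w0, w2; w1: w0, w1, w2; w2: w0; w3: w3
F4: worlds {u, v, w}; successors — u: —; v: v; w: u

This is the axiom for a generalized confluence (Geach) condition; its first-order frame correspondent is ∀x ∀y ∀z ((xRy ∧ xR²z) → ∃w (yR²w ∧ z = w)).
F1: fails — 0R1, 0R²2 but no w with 1R²w and 2=w.
F2: fails — 0R3, 0R²0 but no w with 3R²w and 0=w.
F3: fails — w1Rw0, w1R²w1 but no w with w0R²w and w1=w.
F4: satisfies the condition.

F4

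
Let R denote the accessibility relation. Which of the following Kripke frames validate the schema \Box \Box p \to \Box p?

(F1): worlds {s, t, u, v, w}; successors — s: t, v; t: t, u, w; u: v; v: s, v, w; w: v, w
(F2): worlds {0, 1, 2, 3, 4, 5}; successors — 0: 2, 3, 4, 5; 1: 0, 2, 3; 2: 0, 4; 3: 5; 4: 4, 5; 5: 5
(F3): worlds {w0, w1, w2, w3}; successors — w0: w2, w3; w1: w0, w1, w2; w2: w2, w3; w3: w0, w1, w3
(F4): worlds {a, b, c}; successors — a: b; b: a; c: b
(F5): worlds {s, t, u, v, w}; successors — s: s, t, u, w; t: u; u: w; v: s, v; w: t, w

(F1), (F3)

The schema corresponds to density: \forall x \forall y (Rxy \to \exists z (Rxz \wedge Rzy)).
(F1): holds.
(F2): fails — R02 but no z with R0z and Rz2.
(F3): holds.
(F4): fails — Rab but no z with Raz and Rzb.
(F5): fails — Rtu but no z with Rtz and Rzu.
Valid on: (F1), (F3).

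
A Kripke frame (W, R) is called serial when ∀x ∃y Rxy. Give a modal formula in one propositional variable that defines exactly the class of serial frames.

□p → ◇p

This is seriality; the standard corresponding axiom is D: □p → ◇p.
Suppose □p→◇p is valid. At any x set V(p)=W. Then □p at x, so ◇p at x, so x has a successor.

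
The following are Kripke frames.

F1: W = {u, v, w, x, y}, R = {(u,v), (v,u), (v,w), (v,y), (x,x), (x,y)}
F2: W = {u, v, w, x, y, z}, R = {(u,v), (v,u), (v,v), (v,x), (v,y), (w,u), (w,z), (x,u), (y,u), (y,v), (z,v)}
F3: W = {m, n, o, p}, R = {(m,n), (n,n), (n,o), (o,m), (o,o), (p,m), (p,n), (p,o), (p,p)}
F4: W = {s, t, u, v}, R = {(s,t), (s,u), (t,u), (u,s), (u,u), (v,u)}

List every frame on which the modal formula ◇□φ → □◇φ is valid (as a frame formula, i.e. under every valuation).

The schema corresponds to convergence: ∀x ∀y ∀z (Rxy ∧ Rxz → ∃w (Ryw ∧ Rzw)).
F1: fails — Rvw and Rvw but w and w have no common successor.
F2: fails — Rvu and Rvx but u and x have no common successor.
F3: fails — Rom and Roo but m and o have no common successor.
F4: satisfies the condition.

F4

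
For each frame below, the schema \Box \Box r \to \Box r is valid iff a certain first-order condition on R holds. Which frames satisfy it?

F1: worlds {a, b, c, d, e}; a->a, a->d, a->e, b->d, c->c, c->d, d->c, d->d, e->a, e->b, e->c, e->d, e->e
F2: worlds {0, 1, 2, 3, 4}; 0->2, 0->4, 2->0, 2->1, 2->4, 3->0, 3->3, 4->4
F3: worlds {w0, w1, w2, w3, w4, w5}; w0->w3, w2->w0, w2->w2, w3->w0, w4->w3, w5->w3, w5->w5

The schema corresponds to density: \forall x \forall y (Rxy \to \exists z (Rxz \wedge Rzy)).
F1: ✓.
F2: fails — R02 but no z with R0z and Rz2.
F3: fails — Rw3w0 but no z with Rw3z and Rzw0.

F1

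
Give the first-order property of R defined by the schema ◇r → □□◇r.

This is a Sahlqvist (Geach-type) schema ◇^1□^0r → □^2◇^1r.
Minimal-valuation argument: fix x; take any y with xR^1y and any z with xR^2z. Set V(r) to the set of worlds R-reachable from y in exactly 0 steps. Then □^0r holds at y, so the antecedent holds at x; validity forces ◇^1r at z, giving a w with zR^1w and yR^0w.
First-order correspondent: ∀x ∀y ∀z ((xRy ∧ xR²z) → ∃w (y = w ∧ zRw)).

∀x ∀y ∀z ((xRy ∧ xR²z) → ∃w (y = w ∧ zRw))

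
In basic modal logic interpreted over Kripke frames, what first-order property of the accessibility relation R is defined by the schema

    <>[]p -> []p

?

This is a form of the 5 axiom.
It corresponds to the Euclidean property: forall x forall y forall z (Rxy & Rxz -> Ryz).

the Euclidean property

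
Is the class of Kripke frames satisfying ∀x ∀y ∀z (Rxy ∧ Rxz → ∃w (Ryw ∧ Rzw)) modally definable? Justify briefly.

Yes, by ◇□r → □◇r

This is a Sahlqvist condition; the .2 axiom ◇□r → □◇r defines it.
Suppose ◇□r→□◇r is valid. Take Rxy, Rxz and set V(r)={w : Ryw}. Then □r at y so ◇□r at x, so □◇r at x, so ◇r at z, giving w with Rzw and Ryw.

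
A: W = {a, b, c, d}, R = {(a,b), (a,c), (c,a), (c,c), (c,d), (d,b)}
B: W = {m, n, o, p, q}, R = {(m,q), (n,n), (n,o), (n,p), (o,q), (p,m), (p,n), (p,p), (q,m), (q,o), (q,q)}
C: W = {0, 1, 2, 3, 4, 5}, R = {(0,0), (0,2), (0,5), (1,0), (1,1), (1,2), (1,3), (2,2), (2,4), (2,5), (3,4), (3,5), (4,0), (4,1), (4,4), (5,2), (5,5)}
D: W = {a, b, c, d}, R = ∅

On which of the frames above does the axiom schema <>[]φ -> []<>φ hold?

D

Frame correspondent (Sahlqvist): forall x forall y forall z (Rxy & Rxz -> exists w (Ryw & Rzw)) — i.e. convergence.
A: fails — Rab and Rab but b and b have no common successor.
B: fails — Rnn and Rno but n and o have no common successor.
C: fails — R11 and R13 but 1 and 3 have no common successor.
D: satisfies the condition.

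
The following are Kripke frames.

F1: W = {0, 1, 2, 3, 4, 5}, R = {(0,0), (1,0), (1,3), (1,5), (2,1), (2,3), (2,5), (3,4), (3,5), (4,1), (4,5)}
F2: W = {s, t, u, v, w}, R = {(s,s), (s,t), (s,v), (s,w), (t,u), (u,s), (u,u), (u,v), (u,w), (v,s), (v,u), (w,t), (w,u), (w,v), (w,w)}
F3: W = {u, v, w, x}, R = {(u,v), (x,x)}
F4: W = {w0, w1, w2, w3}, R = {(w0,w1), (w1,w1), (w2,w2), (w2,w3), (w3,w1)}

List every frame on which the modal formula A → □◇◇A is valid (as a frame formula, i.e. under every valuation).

The schema corresponds to a generalized confluence (Geach) condition: ∀x ∀z (xRz → ∃w (x = w ∧ zR²w)).
F1: fails — 1R0 but no w with 1=w and 0R²w.
F2: condition met.
F3: fails — uRv but no t with u=t and vR²t.
F4: fails — w0Rw1 but no w with w0=w and w1R²w.

F2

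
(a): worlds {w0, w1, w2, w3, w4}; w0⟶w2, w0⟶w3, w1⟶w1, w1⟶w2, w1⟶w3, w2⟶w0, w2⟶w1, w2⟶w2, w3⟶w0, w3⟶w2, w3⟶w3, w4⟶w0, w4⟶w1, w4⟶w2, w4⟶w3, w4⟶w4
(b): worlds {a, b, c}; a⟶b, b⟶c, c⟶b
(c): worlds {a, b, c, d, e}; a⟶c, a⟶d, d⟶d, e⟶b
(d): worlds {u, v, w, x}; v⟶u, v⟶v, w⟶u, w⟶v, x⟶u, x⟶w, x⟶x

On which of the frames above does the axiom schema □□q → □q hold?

The schema corresponds to density: ∀x ∀y (Rxy → ∃z (Rxz ∧ Rzy)).
(a): satisfies the condition.
(b): fails — Rab but no z with Raz and Rzb.
(c): fails — Rac but no z with Raz and Rzc.
(d): satisfies the condition.
Valid on: (a), (d).

(a), (d)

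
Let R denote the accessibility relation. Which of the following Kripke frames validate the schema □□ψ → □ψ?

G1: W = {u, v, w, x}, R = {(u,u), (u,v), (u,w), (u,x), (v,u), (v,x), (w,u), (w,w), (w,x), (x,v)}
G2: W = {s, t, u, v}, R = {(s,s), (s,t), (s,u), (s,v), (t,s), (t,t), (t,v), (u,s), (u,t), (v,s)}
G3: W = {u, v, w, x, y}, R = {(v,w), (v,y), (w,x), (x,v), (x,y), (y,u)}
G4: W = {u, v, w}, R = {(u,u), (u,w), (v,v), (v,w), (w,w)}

G2, G4

This is the axiom for density; its first-order frame correspondent is ∀x ∀y (Rxy → ∃z (Rxz ∧ Rzy)).
G1: fails — Rxv but no z with Rxz and Rzv.
G2: ✓.
G3: fails — Rwx but no z with Rwz and Rzx.
G4: ✓.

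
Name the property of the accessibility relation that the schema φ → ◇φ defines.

reflexivity

Equivalently (dual form): □φ → φ.
Suppose □φ→φ is valid. At any x set V(φ)={w : Rxw}. Then □φ holds at x, so φ holds at x, i.e. Rxx.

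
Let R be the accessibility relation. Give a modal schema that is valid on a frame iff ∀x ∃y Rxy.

This is seriality; the standard corresponding axiom is D: □p → ◇p.
Suppose □p→◇p is valid. At any x set V(p)=W. Then □p at x, so ◇p at x, so x has a successor.

□p → ◇p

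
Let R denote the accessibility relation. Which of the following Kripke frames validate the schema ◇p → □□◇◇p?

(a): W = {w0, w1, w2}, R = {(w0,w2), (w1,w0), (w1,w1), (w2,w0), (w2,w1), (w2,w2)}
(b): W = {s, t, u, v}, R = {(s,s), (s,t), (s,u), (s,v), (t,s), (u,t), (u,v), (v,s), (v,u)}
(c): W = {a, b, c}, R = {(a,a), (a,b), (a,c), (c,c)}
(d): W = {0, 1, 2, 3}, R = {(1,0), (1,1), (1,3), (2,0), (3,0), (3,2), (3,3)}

This is the axiom for a generalized confluence (Geach) condition; its first-order frame correspondent is ∀x ∀y ∀z ((xRy ∧ xR²z) → ∃w (y = w ∧ zR²w)).
(a): ✓.
(b): fails — sRt, sR²u but no w with t=w and uR²w.
(c): fails — aRa, aR²b but no w with a=w and bR²w.
(d): fails — 1R0, 1R²0 but no w with 0=w and 0R²w.
Valid on: (a).

(a)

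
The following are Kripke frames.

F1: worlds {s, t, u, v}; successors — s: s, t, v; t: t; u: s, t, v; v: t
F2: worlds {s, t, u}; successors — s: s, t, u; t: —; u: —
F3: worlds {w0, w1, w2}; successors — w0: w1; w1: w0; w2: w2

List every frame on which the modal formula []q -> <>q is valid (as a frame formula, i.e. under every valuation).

This is the axiom for seriality; its first-order frame correspondent is forall x exists y Rxy.
F1: holds.
F2: fails — world t has no successor.
F3: holds.

F1, F3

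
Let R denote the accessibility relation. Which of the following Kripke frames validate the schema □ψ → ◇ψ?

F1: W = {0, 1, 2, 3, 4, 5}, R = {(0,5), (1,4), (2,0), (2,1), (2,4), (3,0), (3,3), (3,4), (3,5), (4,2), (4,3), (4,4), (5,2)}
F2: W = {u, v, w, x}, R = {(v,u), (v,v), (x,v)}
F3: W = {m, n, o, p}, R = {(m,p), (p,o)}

F1

This is the axiom for seriality; its first-order frame correspondent is ∀x ∃y Rxy.
F1: holds.
F2: fails — world u has no successor.
F3: fails — world n has no successor.
Valid on: F1.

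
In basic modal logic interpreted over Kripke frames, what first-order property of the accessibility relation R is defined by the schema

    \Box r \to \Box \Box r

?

transitivity: \forall x \forall y \forall z (Rxy \wedge Ryz \to Rxz)

Suppose □r→□□r is valid. Take Rxy, Ryz and set V(r)={w : Rxw}. Then □r at x, so □□r at x, so □r at y, so r at z, i.e. Rxz.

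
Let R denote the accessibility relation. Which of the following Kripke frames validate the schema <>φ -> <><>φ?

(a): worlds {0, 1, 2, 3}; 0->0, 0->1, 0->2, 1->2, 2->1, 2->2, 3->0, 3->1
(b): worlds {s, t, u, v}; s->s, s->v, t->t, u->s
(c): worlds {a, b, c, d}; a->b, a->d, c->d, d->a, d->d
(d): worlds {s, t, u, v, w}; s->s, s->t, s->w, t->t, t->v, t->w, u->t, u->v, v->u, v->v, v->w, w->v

(a), (b), (d)

Frame correspondent (Sahlqvist): forall x forall y (xRy -> exists w (y = w & x R^2 w)) — i.e. a generalized confluence (Geach) condition.
(a): ✓.
(b): ✓.
(c): fails — aRb but no w with b=w and aR²w.
(d): ✓.
Valid on: (a), (b), (d).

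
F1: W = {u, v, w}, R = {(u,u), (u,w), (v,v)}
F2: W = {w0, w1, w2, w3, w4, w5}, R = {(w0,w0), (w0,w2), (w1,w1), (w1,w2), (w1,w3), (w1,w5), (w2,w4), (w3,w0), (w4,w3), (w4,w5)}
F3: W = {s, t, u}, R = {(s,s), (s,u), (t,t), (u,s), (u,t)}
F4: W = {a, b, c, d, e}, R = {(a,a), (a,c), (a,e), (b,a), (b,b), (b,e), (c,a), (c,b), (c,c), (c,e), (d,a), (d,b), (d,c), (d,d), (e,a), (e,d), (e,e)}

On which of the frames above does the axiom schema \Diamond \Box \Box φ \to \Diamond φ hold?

This is the axiom for a generalized confluence (Geach) condition; its first-order frame correspondent is \forall x \forall y (xRy \to \exists w (y R^2 w \wedge xRw)).
F1: fails — uRw but no t with wR²t and uRt.
F2: fails — w0Rw2 but no w with w2R²w and w0Rw.
F3: holds.
F4: holds.
Valid on: F3, F4.

F3, F4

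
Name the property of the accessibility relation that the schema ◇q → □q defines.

partial functionality: ∀x ∀y ∀z (Rxy ∧ Rxz → y = z)

Suppose ◇q→□q is valid. Take Rxy, Rxz and set V(q)={y}. Then ◇q at x, so □q at x, so q at z, i.e. z=y.
Conversely, any frame satisfying ∀x ∀y ∀z (Rxy ∧ Rxz → y = z) validates the schema.
So the correspondent is partial functionality.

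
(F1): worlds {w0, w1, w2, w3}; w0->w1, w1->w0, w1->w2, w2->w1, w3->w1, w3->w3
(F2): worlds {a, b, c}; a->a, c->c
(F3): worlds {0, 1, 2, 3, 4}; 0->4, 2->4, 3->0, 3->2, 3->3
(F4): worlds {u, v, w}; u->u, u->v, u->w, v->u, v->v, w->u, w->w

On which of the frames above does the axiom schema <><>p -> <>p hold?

(F2)

Frame correspondent (Sahlqvist): forall x forall y forall z (Rxy & Ryz -> Rxz) — i.e. transitivity.
(F1): fails — Rw1w2 and Rw2w1 but not Rw1w1.
(F2): holds.
(F3): fails — R32 and R24 but not R34.
(F4): fails — Rwu and Ruv but not Rwv.
Valid on: (F2).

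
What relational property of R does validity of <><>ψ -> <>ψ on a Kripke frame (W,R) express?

transitivity

This is a form of the 4 axiom.
It corresponds to transitivity: forall x forall y forall z (Rxy & Ryz -> Rxz).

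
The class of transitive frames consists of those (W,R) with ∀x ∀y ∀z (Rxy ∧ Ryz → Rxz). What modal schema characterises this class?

□s → □□s

A defining formula is □s → □□s (the 4 axiom).
Suppose □s→□□s is valid. Take Rxy, Ryz and set V(s)={w : Rxw}. Then □s at x, so □□s at x, so □s at y, so s at z, i.e. Rxz.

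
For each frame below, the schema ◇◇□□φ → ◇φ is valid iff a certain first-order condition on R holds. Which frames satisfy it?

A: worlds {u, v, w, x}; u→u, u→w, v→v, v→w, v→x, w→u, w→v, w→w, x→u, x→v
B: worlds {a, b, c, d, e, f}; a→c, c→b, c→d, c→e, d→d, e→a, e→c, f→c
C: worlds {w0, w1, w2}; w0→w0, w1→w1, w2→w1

A, C

Frame correspondent (Sahlqvist): ∀x ∀y (xR²y → ∃w (yR²w ∧ xRw)) — i.e. a generalized confluence (Geach) condition.
A: satisfies the condition.
B: fails — aR²b but no w with bR²w and aRw.
C: satisfies the condition.
Valid on: A, C.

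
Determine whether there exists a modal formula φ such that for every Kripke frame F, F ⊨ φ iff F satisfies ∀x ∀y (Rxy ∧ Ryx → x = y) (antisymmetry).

Modal frame validity is preserved under surjective bounded morphisms.
The 8-cycle (worlds 0,1,2,3,4,5,6,7 with 0→1→2→3→4→5→6→7→0) is antisymmetric. Sending even-indexed worlds to s and odd-indexed worlds to t is a surjective bounded morphism onto the two-world frame with s↔t, which is not antisymmetric.
So the class is not modally definable.

No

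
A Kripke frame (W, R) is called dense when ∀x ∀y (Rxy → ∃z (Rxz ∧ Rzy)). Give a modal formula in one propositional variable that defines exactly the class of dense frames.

A defining formula is □□ψ → □ψ (the C4 axiom).
Suppose □□ψ→□ψ is valid. Take Rxy and set V(ψ)={w : xR²w}. Then □□ψ at x, so □ψ at x, so ψ at y, i.e. ∃z(Rxz∧Rzy).

□□ψ → □ψ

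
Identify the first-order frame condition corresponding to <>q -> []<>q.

The Euclidean property

This schema is the 5 axiom.
It corresponds to the Euclidean property: forall x forall y forall z (Rxy & Rxz -> Ryz).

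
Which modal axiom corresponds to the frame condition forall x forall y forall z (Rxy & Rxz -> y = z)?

The condition is partial functionality. The CD schema ◇s → □s defines it.
Suppose ◇s→□s is valid. Take Rxy, Rxz and set V(s)={y}. Then ◇s at x, so □s at x, so s at z, i.e. z=y.

◇s → □s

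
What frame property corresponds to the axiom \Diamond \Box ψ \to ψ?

Symmetry

This schema is equivalent to the B axiom ψ → □◇ψ.
It corresponds to symmetry: \forall x \forall y (Rxy \to Ryx).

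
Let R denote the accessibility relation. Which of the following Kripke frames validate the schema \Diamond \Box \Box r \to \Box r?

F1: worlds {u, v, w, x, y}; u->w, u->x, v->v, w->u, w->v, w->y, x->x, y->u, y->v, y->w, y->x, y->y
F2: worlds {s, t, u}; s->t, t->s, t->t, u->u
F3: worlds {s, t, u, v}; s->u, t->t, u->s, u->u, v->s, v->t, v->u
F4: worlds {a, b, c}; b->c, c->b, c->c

The schema corresponds to a generalized confluence (Geach) condition: \forall x \forall y \forall z ((xRy \wedge xRz) \to \exists w (y R^2 w \wedge z = w)).
F1: fails — uRx, uRw but no t with xR²t and w=t.
F2: condition met.
F3: fails — vRs, vRt but no w with sR²w and t=w.
F4: condition met.

F2, F4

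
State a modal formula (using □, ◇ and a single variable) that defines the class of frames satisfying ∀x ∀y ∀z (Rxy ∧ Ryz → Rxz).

A defining formula is □s → □□s (the 4 axiom).
Suppose □s→□□s is valid. Take Rxy, Ryz and set V(s)={w : Rxw}. Then □s at x, so □□s at x, so □s at y, so s at z, i.e. Rxz.

□s → □□s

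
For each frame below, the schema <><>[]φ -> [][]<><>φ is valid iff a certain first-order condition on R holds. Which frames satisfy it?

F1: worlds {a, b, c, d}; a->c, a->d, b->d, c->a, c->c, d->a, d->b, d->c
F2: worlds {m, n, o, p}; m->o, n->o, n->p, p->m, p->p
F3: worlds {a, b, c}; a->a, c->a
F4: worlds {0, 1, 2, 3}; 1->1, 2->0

F3, F4

Frame correspondent (Sahlqvist): forall x forall y forall z ((x R^2 y & x R^2 z) -> exists w (yRw & z R^2 w)) — i.e. a generalized confluence (Geach) condition.
F1: fails — aR²b, aR²a but no w with bRw and aR²w.
F2: fails — nR²m, nR²m but no w with mRw and mR²w.
F3: ✓.
F4: ✓.
Valid on: F3, F4.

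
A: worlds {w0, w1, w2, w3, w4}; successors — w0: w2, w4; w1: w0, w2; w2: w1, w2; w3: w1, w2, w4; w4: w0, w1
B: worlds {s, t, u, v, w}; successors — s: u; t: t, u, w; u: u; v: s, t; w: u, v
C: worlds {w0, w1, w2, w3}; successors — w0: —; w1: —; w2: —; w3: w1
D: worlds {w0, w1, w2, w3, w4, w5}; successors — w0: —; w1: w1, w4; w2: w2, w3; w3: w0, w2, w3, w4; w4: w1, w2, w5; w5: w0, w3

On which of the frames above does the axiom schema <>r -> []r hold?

C

Frame correspondent (Sahlqvist): forall x forall y forall z (Rxy & Rxz -> y = z) — i.e. partial functionality.
A: fails — w0 sees both w2 and w4.
B: fails — t sees both t and u.
C: condition met.
D: fails — w1 sees both w1 and w4.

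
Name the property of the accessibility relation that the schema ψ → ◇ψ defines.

reflexivity

This is a form of the T axiom.
It corresponds to reflexivity: ∀x Rxx.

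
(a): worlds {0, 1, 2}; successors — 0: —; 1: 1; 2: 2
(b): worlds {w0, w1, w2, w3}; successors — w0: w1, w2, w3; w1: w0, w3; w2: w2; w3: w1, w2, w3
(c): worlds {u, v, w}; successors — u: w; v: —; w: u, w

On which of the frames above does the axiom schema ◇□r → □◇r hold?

(a), (c)

The schema corresponds to convergence: ∀x ∀y ∀z (Rxy ∧ Rxz → ∃w (Ryw ∧ Rzw)).
(a): ✓.
(b): fails — Rw0w1 and Rw0w2 but w1 and w2 have no common successor.
(c): ✓.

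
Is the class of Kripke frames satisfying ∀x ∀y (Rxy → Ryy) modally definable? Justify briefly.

This is a Sahlqvist condition; the T□ axiom □(□r → r) defines it.
Suppose □(□r→r) is valid. Take Rxy and set V(r)={w : Ryw}. Then at y, □r holds; since □(□r→r) at x, □r→r at y, so r at y, i.e. Ryy.

Definable; □(□r → r) defines it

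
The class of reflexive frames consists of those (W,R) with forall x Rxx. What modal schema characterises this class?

□s → s

A defining formula is □s → s (the T axiom).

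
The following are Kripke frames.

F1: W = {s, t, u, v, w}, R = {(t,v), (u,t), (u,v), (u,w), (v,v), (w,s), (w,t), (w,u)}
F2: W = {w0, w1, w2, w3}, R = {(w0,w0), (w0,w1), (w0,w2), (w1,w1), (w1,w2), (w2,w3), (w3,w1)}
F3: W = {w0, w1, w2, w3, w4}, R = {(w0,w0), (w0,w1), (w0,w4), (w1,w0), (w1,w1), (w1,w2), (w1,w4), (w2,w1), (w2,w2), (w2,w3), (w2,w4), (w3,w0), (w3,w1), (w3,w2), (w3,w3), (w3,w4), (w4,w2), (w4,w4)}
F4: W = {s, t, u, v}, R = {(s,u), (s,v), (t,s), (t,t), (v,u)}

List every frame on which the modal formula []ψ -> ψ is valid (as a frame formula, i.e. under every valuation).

Frame correspondent (Sahlqvist): forall x Rxx — i.e. reflexivity.
F1: fails — world s does not see itself.
F2: fails — world w2 does not see itself.
F3: satisfies the condition.
F4: fails — world s does not see itself.

F3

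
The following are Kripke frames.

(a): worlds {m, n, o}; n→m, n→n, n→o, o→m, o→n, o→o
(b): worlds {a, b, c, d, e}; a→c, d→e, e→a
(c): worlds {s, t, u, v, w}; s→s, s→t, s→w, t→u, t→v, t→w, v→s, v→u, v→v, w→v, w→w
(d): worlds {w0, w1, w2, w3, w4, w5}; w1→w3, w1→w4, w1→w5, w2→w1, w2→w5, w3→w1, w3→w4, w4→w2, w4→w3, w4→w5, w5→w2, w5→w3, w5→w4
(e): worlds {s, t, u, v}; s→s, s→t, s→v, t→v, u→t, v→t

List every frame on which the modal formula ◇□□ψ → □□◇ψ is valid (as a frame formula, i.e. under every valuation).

Frame correspondent (Sahlqvist): ∀x ∀y ∀z ((xRy ∧ xR²z) → ∃w (yR²w ∧ zRw)) — i.e. a generalized confluence (Geach) condition.
(a): fails — nRm, nR²m but no w with mR²w and mRw.
(b): fails — eRa, eR²c but no w with aR²w and cRw.
(c): fails — sRs, sR²u but no w* with sR²w* and uRw*.
(d): satisfies the condition.
(e): fails — sRt, sR²t but no w with tR²w and tRw.
Valid on: (d).

(d)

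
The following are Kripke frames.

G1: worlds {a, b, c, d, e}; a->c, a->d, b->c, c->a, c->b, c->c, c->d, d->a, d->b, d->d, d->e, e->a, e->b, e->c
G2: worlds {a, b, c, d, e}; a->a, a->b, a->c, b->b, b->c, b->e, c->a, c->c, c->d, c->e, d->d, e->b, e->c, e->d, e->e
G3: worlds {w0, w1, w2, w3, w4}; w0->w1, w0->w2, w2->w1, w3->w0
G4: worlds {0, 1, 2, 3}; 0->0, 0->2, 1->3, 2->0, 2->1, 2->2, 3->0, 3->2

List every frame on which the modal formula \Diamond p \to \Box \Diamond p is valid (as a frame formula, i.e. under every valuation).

This is the axiom for the Euclidean property; its first-order frame correspondent is \forall x \forall y \forall z (Rxy \wedge Rxz \to Ryz).
G1: fails — Rad and Rac but not Rdc.
G2: fails — Rab and Raa but not Rba.
G3: fails — Rw0w1 and Rw0w1 but not Rw1w1.
G4: fails — R13 and R13 but not R33.

none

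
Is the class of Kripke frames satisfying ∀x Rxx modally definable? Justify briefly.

Yes: it is reflexivity, defined by the T schema □q → q.

Yes, by □q → q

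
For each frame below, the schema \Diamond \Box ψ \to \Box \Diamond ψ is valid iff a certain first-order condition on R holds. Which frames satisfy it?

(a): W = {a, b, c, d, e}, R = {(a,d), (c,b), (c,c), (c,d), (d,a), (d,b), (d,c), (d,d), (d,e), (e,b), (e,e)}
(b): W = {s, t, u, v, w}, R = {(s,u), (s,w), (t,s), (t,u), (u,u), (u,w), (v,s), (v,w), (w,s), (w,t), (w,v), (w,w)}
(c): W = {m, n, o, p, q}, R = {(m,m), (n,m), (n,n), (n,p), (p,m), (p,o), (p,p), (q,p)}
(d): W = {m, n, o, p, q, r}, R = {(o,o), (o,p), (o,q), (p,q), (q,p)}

This is the axiom for convergence; its first-order frame correspondent is \forall x \forall y \forall z (Rxy \wedge Rxz \to \exists w (Ryw \wedge Rzw)).
(a): fails — Rcc and Rcb but c and b have no common successor.
(b): satisfies the condition.
(c): fails — Rpm and Rpo but m and o have no common successor.
(d): fails — Rop and Roq but p and q have no common successor.

(b)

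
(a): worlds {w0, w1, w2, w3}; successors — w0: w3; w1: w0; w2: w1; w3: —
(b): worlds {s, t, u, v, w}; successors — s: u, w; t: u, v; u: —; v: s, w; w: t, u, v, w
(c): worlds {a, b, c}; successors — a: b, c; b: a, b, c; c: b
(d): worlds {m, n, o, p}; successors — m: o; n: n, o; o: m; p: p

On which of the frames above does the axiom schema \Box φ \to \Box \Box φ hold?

This is the axiom for transitivity; its first-order frame correspondent is \forall x \forall y \forall z (Rxy \wedge Ryz \to Rxz).
(a): fails — Rw1w0 and Rw0w3 but not Rw1w3.
(b): fails — Rtv and Rvw but not Rtw.
(c): fails — Rab and Rba but not Raa.
(d): fails — Rom and Rmo but not Roo.

none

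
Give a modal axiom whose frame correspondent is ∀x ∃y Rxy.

This is seriality; the standard corresponding axiom is D: □q → ◇q.
Suppose □q→◇q is valid. At any x set V(q)=W. Then □q at x, so ◇q at x, so x has a successor.

□q → ◇q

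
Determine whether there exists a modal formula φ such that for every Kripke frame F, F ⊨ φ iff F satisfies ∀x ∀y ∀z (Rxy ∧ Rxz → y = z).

This is a Sahlqvist condition; the CD axiom ◇q → □q defines it.
Suppose ◇q→□q is valid. Take Rxy, Rxz and set V(q)={y}. Then ◇q at x, so □q at x, so q at z, i.e. z=y.

Yes, by ◇q → □q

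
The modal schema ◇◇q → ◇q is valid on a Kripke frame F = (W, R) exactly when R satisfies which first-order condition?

transitivity: ∀x ∀y ∀z (Rxy ∧ Ryz → Rxz)

Equivalently (dual form): □q → □□q.
Suppose □q→□□q is valid. Take Rxy, Ryz and set V(q)={w : Rxw}. Then □q at x, so □□q at x, so □q at y, so q at z, i.e. Rxz.
Conversely, any frame satisfying ∀x ∀y ∀z (Rxy ∧ Ryz → Rxz) validates the schema.
So the correspondent is transitivity.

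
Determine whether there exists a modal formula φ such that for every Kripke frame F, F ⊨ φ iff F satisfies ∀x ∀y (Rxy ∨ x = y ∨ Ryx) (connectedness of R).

Modal frame validity is preserved under disjoint unions.
Take 3 disjoint single-world reflexive frames: each is trivially connected, but their disjoint union has 3 worlds with no edge between distinct components, so it is not connected.
So no modal formula (or set of formulas) defines exactly the connected frames.

Not modally definable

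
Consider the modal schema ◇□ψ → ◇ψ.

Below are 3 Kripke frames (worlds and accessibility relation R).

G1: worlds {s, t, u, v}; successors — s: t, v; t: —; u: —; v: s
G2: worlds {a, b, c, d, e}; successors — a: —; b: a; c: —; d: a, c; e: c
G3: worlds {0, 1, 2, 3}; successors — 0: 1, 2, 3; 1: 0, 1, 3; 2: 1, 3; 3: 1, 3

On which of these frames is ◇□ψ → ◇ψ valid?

G3

Frame correspondent (Sahlqvist): ∀x ∀y (xRy → ∃w (yRw ∧ xRw)) — i.e. a generalized confluence (Geach) condition.
G1: fails — sRt but no w with tRw and sRw.
G2: fails — bRa but no w with aRw and bRw.
G3: satisfies the condition.
Valid on: G3.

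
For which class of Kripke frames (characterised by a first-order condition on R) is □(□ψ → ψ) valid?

shift-reflexivity: ∀x ∀y (Rxy → Ryy)

This schema is the T□ axiom.
It corresponds to shift-reflexivity: ∀x ∀y (Rxy → Ryy).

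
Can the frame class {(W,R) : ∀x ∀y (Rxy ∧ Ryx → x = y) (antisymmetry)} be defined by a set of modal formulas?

If a class were modally definable it would be closed under surjective bounded morphisms (Goldblatt–Thomason).
The 8-cycle (worlds 0,1,2,3,4,5,6,7 with 0→1→2→3→4→5→6→7→0) is antisymmetric. Sending even-indexed worlds to a and odd-indexed worlds to b is a surjective bounded morphism onto the two-world frame with a↔b, which is not antisymmetric.
So the class is not modally definable.

No — not modally definable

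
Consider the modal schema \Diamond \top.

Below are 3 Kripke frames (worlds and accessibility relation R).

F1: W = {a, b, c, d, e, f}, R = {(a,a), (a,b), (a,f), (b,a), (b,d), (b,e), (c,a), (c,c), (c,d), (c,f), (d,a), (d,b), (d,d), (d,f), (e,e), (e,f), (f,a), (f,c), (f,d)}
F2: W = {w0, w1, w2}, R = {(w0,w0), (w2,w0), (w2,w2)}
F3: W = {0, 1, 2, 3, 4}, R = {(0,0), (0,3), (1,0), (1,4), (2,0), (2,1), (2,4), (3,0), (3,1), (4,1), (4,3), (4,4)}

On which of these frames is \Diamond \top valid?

The schema corresponds to seriality: \forall x \exists y Rxy.
F1: holds.
F2: fails — world w1 has no successor.
F3: holds.

F1, F3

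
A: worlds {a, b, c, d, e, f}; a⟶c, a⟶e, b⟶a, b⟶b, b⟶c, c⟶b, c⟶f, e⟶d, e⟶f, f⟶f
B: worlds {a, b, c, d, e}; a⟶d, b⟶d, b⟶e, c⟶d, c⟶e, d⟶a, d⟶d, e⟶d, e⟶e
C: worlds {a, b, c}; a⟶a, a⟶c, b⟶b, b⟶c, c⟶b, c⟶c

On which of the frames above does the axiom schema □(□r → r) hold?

C

This is the axiom for shift-reflexivity; its first-order frame correspondent is ∀x ∀y (Rxy → Ryy).
A: fails — Rbc but not Rcc.
B: fails — Rda but not Raa.
C: condition met.
Valid on: C.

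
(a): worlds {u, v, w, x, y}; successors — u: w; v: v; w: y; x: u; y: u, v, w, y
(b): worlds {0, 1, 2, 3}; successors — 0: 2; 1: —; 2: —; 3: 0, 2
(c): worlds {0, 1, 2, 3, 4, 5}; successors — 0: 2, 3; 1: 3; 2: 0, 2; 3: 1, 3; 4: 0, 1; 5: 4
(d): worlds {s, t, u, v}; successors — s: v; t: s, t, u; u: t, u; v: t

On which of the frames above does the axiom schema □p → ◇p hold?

(a), (c), (d)

The schema corresponds to seriality: ∀x ∃y Rxy.
(a): satisfies the condition.
(b): fails — world 1 has no successor.
(c): satisfies the condition.
(d): satisfies the condition.
Valid on: (a), (c), (d).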